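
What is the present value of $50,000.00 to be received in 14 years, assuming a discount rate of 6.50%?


Present value formula: PV = FV / (1 + r)^t
PV = $50,000.00 / (1 + 0.065)^14
PV = $50,000.00 / 2.414874
PV = $20,705.01

PV = FV / (1 + r)^t = $20,705.01


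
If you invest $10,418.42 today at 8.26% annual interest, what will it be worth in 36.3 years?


Future value formula: FV = PV × (1 + r)^t
FV = $10,418.42 × (1 + 0.0826)^36.3
FV = $10,418.42 × 17.831555
FV = $185,776.63

FV = PV × (1 + r)^t = $185,776.63


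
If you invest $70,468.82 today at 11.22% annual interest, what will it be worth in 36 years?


Future value formula: FV = PV × (1 + r)^t
FV = $70,468.82 × (1 + 0.1122)^36
FV = $70,468.82 × 45.9815987
FV = $3,240,269.00

FV = PV × (1 + r)^t = $3,240,269.00


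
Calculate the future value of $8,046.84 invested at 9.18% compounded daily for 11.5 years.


Compound interest formula: A = P(1 + r/n)^(nt)
A = $8,046.84 × (1 + 0.0918/365)^(365 × 11.5)
Growth factor: (1 + 0.0918/365)^4197.5 = 2.873605
A = $8,046.84 × 2.873605
A = $23,123.44

A = P(1 + r/n)^(nt) = $23,123.44


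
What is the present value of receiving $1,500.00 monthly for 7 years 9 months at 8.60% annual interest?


Present value of an ordinary annuity: PV = PMT × (1 − (1 + r)^(−n)) / r
Monthly rate r = 0.086/12 ≈ 0.00716667, n = 93
PV = $1,500.00 × (1 − (1 + 0.086/12)^(−93)) / (0.086/12)
PV = $1,500.00 × 67.712831
PV = $101,569.25

PV = PMT × (1-(1+r)^(-n))/r = $101,569.25


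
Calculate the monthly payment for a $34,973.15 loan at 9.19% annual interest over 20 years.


Loan payment formula: PMT = PV × r / (1 − (1 + r)^(−n))
Monthly rate r = 0.0919/12 ≈ 0.00765833, n = 240 months
Denominator: 1 − (1 + 0.0919/12)^(−240) = 0.839746
PMT = $34,973.15 × (0.0919/12) / 0.839746
PMT = $318.95 per month

PMT = PV × r / (1-(1+r)^(-n)) = $318.95/month


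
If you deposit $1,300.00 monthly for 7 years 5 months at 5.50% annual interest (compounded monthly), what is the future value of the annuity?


Future value of an ordinary annuity: FV = PMT × ((1 + r)^n − 1) / r
Monthly rate r = 0.055/12 ≈ 0.00458333, n = 89
FV = $1,300.00 × ((1 + 0.055/12)^89 − 1) / (0.055/12)
FV = $1,300.00 × 109.588610
FV = $142,465.19

FV = PMT × ((1+r)^n - 1)/r = $142,465.19


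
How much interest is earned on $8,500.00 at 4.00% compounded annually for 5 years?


Compound interest earned = final amount − principal.
A = P(1 + r/n)^(nt) = $8,500.00 × (1 + 0.04/1)^(1 × 5) = $10,341.55
Interest = A − P = $10,341.55 − $8,500.00 = $1,841.55

Interest = A - P = $1,841.55


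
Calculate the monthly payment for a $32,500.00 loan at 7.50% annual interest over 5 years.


Loan payment formula: PMT = PV × r / (1 − (1 + r)^(−n))
Monthly rate r = 0.075/12 = 0.00625, n = 60 months
Denominator: 1 − (1 + 0.075/12)^(−60) = 0.311908
PMT = $32,500.00 × (0.075/12) / 0.311908
PMT = $651.23 per month

PMT = PV × r / (1-(1+r)^(-n)) = $651.23/month


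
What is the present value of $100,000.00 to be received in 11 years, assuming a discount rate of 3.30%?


Present value formula: PV = FV / (1 + r)^t
PV = $100,000.00 / (1 + 0.033)^11
PV = $100,000.00 / 1.42923465
PV = $69,967.52

PV = FV / (1 + r)^t = $69,967.52


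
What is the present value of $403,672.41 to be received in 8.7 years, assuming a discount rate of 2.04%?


Present value formula: PV = FV / (1 + r)^t
PV = $403,672.41 / (1 + 0.0204)^8.7
PV = $403,672.41 / 1.1920732
PV = $338,630.56

PV = FV / (1 + r)^t = $338,630.56


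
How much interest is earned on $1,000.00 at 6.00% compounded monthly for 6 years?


Compound interest earned = final amount − principal.
A = P(1 + r/n)^(nt) = $1,000.00 × (1 + 0.06/12)^(12 × 6) = $1,432.04
Interest = A − P = $1,432.04 − $1,000.00 = $432.04

Interest = A - P = $432.04


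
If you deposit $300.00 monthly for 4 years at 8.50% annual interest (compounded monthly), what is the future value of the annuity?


Future value of an ordinary annuity: FV = PMT × ((1 + r)^n − 1) / r
Monthly rate r = 0.085/12 ≈ 0.00708333, n = 48
FV = $300.00 × ((1 + 0.085/12)^48 − 1) / (0.085/12)
FV = $300.00 × 56.931495
FV = $17,079.45

FV = PMT × ((1+r)^n - 1)/r = $17,079.45


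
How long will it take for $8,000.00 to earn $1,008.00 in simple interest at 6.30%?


Rearrange the simple interest formula for t:
I = P × r × t  ⇒  t = I / (P × r)
t = $1,008.00 / ($8,000.00 × 0.063)
t = 2

t = I/(P×r) = 2 years


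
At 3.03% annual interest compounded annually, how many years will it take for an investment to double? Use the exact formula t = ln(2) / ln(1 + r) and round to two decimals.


Doubling condition: (1 + r)^t = 2
Take ln of both sides: t × ln(1 + r) = ln(2)
t = ln(2) / ln(1 + r)
t = 0.693147 / 0.029850
t = 23.22

t = ln(2) / ln(1 + r) = 23.22 years


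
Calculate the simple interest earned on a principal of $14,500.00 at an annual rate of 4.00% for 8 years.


Simple interest formula: I = P × r × t
I = $14,500.00 × 0.04 × 8
I = $4,640.00

I = P × r × t = $4,640.00


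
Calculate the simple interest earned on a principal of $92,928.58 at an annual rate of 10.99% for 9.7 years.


Simple interest formula: I = P × r × t
I = $92,928.58 × 0.1099 × 9.7
I = $99,064.65

I = P × r × t = $99,064.65


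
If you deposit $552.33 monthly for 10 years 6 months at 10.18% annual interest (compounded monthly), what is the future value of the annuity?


Future value of an ordinary annuity: FV = PMT × ((1 + r)^n − 1) / r
Monthly rate r = 0.1018/12 ≈ 0.00848333, n = 126
FV = $552.33 × ((1 + 0.1018/12)^126 − 1) / (0.1018/12)
FV = $552.33 × 223.859474
FV = $123,644.30

FV = PMT × ((1+r)^n - 1)/r = $123,644.30


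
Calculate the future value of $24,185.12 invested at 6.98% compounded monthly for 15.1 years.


Compound interest formula: A = P(1 + r/n)^(nt)
A = $24,185.12 × (1 + 0.0698/12)^(12 × 15.1)
Growth factor: (1 + 0.0698/12)^181.2 = 2.860300
A = $24,185.12 × 2.860300
A = $69,176.70

A = P(1 + r/n)^(nt) = $69,176.70


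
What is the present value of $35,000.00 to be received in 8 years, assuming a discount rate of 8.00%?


Present value formula: PV = FV / (1 + r)^t
PV = $35,000.00 / (1 + 0.08)^8
PV = $35,000.00 / 1.850930
PV = $18,909.41

PV = FV / (1 + r)^t = $18,909.41


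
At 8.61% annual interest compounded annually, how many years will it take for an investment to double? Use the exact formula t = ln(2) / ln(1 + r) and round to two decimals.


Doubling condition: (1 + r)^t = 2
Take ln of both sides: t × ln(1 + r) = ln(2)
t = ln(2) / ln(1 + r)
t = 0.693147 / 0.082593
t = 8.39

t = ln(2) / ln(1 + r) = 8.39 years


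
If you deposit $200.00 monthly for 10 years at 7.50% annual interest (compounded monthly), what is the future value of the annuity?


Future value of an ordinary annuity: FV = PMT × ((1 + r)^n − 1) / r
Monthly rate r = 0.075/12 = 0.00625, n = 120
FV = $200.00 × ((1 + 0.075/12)^120 − 1) / (0.075/12)
FV = $200.00 × 177.930342
FV = $35,586.07

FV = PMT × ((1+r)^n - 1)/r = $35,586.07


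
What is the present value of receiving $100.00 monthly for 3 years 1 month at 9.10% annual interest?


Present value of an ordinary annuity: PV = PMT × (1 − (1 + r)^(−n)) / r
Monthly rate r = 0.091/12 ≈ 0.00758333, n = 37
PV = $100.00 × (1 − (1 + 0.091/12)^(−37)) / (0.091/12)
PV = $100.00 × 32.156971
PV = $3,215.70

PV = PMT × (1-(1+r)^(-n))/r = $3,215.70


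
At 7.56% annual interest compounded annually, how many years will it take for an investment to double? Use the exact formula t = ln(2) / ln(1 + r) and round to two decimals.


Doubling condition: (1 + r)^t = 2
Take ln of both sides: t × ln(1 + r) = ln(2)
t = ln(2) / ln(1 + r)
t = 0.693147 / 0.072879
t = 9.51

t = ln(2) / ln(1 + r) = 9.51 years


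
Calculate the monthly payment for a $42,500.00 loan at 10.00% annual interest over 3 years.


Loan payment formula: PMT = PV × r / (1 − (1 + r)^(−n))
Monthly rate r = 0.1/12 ≈ 0.00833333, n = 36 months
Denominator: 1 − (1 + 0.1/12)^(−36) = 0.258260
PMT = $42,500.00 × (0.1/12) / 0.258260
PMT = $1,371.36 per month

PMT = PV × r / (1-(1+r)^(-n)) = $1,371.36/month


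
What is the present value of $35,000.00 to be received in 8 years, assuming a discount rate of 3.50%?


Present value formula: PV = FV / (1 + r)^t
PV = $35,000.00 / (1 + 0.035)^8
PV = $35,000.00 / 1.31680904
PV = $26,579.40

PV = FV / (1 + r)^t = $26,579.40


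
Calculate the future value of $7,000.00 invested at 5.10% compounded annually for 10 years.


Compound interest formula: A = P(1 + r/n)^(nt)
A = $7,000.00 × (1 + 0.051/1)^(1 × 10)
Growth factor: (1 + 0.051/1)^10 = 1.6444746
A = $7,000.00 × 1.6444746
A = $11,511.32

A = P(1 + r/n)^(nt) = $11,511.32


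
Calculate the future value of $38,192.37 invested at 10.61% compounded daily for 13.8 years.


Compound interest formula: A = P(1 + r/n)^(nt)
A = $38,192.37 × (1 + 0.1061/365)^(365 × 13.8)
Growth factor: (1 + 0.1061/365)^5037 = 4.3230762
A = $38,192.37 × 4.3230762
A = $165,108.53

A = P(1 + r/n)^(nt) = $165,108.53


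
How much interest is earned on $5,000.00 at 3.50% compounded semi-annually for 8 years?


Compound interest earned = final amount − principal.
A = P(1 + r/n)^(nt) = $5,000.00 × (1 + 0.035/2)^(2 × 8) = $6,599.65
Interest = A − P = $6,599.65 − $5,000.00 = $1,599.65

Interest = A - P = $1,599.65


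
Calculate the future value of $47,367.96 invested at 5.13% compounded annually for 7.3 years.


Compound interest formula: A = P(1 + r/n)^(nt)
A = $47,367.96 × (1 + 0.0513/1)^(1 × 7.3)
Growth factor: (1 + 0.0513/1)^7.3 = 1.4408032
A = $47,367.96 × 1.4408032
A = $68,247.91

A = P(1 + r/n)^(nt) = $68,247.91


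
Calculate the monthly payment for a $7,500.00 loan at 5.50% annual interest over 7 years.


Loan payment formula: PMT = PV × r / (1 − (1 + r)^(−n))
Monthly rate r = 0.055/12 ≈ 0.00458333, n = 84 months
Denominator: 1 − (1 + 0.055/12)^(−84) = 0.318951
PMT = $7,500.00 × (0.055/12) / 0.318951
PMT = $107.78 per month

PMT = PV × r / (1-(1+r)^(-n)) = $107.78/month


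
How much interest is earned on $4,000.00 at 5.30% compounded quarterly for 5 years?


Compound interest earned = final amount − principal.
A = P(1 + r/n)^(nt) = $4,000.00 × (1 + 0.053/4)^(4 × 5) = $5,204.66
Interest = A − P = $5,204.66 − $4,000.00 = $1,204.66

Interest = A - P = $1,204.66


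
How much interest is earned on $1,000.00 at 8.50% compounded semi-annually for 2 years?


Compound interest earned = final amount − principal.
A = P(1 + r/n)^(nt) = $1,000.00 × (1 + 0.085/2)^(2 × 2) = $1,181.15
Interest = A − P = $1,181.15 − $1,000.00 = $181.15

Interest = A - P = $181.15


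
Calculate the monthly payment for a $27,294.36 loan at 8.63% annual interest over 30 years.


Loan payment formula: PMT = PV × r / (1 − (1 + r)^(−n))
Monthly rate r = 0.0863/12 ≈ 0.00719167, n = 360 months
Denominator: 1 − (1 + 0.0863/12)^(−360) = 0.924206
PMT = $27,294.36 × (0.0863/12) / 0.924206
PMT = $212.39 per month

PMT = PV × r / (1-(1+r)^(-n)) = $212.39/month


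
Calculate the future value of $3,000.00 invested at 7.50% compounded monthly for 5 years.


Compound interest formula: A = P(1 + r/n)^(nt)
A = $3,000.00 × (1 + 0.075/12)^(12 × 5)
Growth factor: (1 + 0.075/12)^60 = 1.453294
A = $3,000.00 × 1.453294
A = $4,359.88

A = P(1 + r/n)^(nt) = $4,359.88


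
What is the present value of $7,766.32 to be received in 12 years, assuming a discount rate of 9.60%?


Present value formula: PV = FV / (1 + r)^t
PV = $7,766.32 / (1 + 0.096)^12
PV = $7,766.32 / 3.004185
PV = $2,585.17

PV = FV / (1 + r)^t = $2,585.17


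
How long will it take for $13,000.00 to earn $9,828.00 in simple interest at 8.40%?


Rearrange the simple interest formula for t:
I = P × r × t  ⇒  t = I / (P × r)
t = $9,828.00 / ($13,000.00 × 0.084)
t = 9

t = I/(P×r) = 9 years


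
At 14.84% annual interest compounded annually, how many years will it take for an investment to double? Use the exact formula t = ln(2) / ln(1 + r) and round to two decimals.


Doubling condition: (1 + r)^t = 2
Take ln of both sides: t × ln(1 + r) = ln(2)
t = ln(2) / ln(1 + r)
t = 0.693147 / 0.138370
t = 5.01

t = ln(2) / ln(1 + r) = 5.01 years


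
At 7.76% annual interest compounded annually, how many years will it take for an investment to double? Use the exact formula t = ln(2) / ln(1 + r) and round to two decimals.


Doubling condition: (1 + r)^t = 2
Take ln of both sides: t × ln(1 + r) = ln(2)
t = ln(2) / ln(1 + r)
t = 0.693147 / 0.074736
t = 9.27

t = ln(2) / ln(1 + r) = 9.27 years


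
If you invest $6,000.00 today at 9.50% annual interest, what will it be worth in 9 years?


Future value formula: FV = PV × (1 + r)^t
FV = $6,000.00 × (1 + 0.095)^9
FV = $6,000.00 × 2.263222
FV = $13,579.33

FV = PV × (1 + r)^t = $13,579.33


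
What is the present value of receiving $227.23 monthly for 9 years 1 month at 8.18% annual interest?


Present value of an ordinary annuity: PV = PMT × (1 − (1 + r)^(−n)) / r
Monthly rate r = 0.0818/12 ≈ 0.00681667, n = 109
PV = $227.23 × (1 − (1 + 0.0818/12)^(−109)) / (0.0818/12)
PV = $227.23 × 76.741689
PV = $17,438.01

PV = PMT × (1-(1+r)^(-n))/r = $17,438.01


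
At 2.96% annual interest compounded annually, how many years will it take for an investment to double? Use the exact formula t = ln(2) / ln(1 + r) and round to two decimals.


Doubling condition: (1 + r)^t = 2
Take ln of both sides: t × ln(1 + r) = ln(2)
t = ln(2) / ln(1 + r)
t = 0.693147 / 0.029170
t = 23.76

t = ln(2) / ln(1 + r) = 23.76 years


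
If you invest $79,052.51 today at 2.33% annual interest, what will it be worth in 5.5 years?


Future value formula: FV = PV × (1 + r)^t
FV = $79,052.51 × (1 + 0.0233)^5.5
FV = $79,052.51 × 1.13505357
FV = $89,728.83

FV = PV × (1 + r)^t = $89,728.83


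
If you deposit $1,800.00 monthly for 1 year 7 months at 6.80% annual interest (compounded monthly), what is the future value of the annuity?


Future value of an ordinary annuity: FV = PMT × ((1 + r)^n − 1) / r
Monthly rate r = 0.068/12 ≈ 0.00566667, n = 19
FV = $1,800.00 × ((1 + 0.068/12)^19 − 1) / (0.068/12)
FV = $1,800.00 × 20.000833
FV = $36,001.50

FV = PMT × ((1+r)^n - 1)/r = $36,001.50


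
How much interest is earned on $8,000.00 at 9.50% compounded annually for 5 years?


Compound interest earned = final amount − principal.
A = P(1 + r/n)^(nt) = $8,000.00 × (1 + 0.095/1)^(1 × 5) = $12,593.91
Interest = A − P = $12,593.91 − $8,000.00 = $4,593.91

Interest = A - P = $4,593.91


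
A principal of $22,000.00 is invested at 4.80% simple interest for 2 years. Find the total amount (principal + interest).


Total amount formula: A = P(1 + rt) = P + P·r·t
Interest: I = P × r × t = $22,000.00 × 0.048 × 2 = $2,112.00
A = P + I = $22,000.00 + $2,112.00 = $24,112.00

A = P + I = P(1 + rt) = $24,112.00


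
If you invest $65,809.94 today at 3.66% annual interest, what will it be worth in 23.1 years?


Future value formula: FV = PV × (1 + r)^t
FV = $65,809.94 × (1 + 0.0366)^23.1
FV = $65,809.94 × 2.29413423
FV = $150,976.84

FV = PV × (1 + r)^t = $150,976.84


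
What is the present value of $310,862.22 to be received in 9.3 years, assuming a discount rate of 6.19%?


Present value formula: PV = FV / (1 + r)^t
PV = $310,862.22 / (1 + 0.0619)^9.3
PV = $310,862.22 / 1.7481459
PV = $177,823.96

PV = FV / (1 + r)^t = $177,823.96


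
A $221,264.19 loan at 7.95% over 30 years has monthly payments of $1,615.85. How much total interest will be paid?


Total paid over the life of the loan = PMT × n.
Total paid = $1,615.85 × 360 = $581,706.00
Total interest = total paid − principal = $581,706.00 − $221,264.19 = $360,441.81

Total interest = (PMT × n) - PV = $360,441.81


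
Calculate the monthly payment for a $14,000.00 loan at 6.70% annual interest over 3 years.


Loan payment formula: PMT = PV × r / (1 − (1 + r)^(−n))
Monthly rate r = 0.067/12 ≈ 0.00558333, n = 36 months
Denominator: 1 − (1 + 0.067/12)^(−36) = 0.181630
PMT = $14,000.00 × (0.067/12) / 0.181630
PMT = $430.36 per month

PMT = PV × r / (1-(1+r)^(-n)) = $430.36/month


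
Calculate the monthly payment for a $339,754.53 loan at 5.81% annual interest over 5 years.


Loan payment formula: PMT = PV × r / (1 − (1 + r)^(−n))
Monthly rate r = 0.0581/12 ≈ 0.00484167, n = 60 months
Denominator: 1 − (1 + 0.0581/12)^(−60) = 0.251586
PMT = $339,754.53 × (0.0581/12) / 0.251586
PMT = $6,538.43 per month

PMT = PV × r / (1-(1+r)^(-n)) = $6,538.43/month


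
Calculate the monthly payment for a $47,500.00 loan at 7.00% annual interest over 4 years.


Loan payment formula: PMT = PV × r / (1 − (1 + r)^(−n))
Monthly rate r = 0.07/12 ≈ 0.00583333, n = 48 months
Denominator: 1 − (1 + 0.07/12)^(−48) = 0.243601
PMT = $47,500.00 × (0.07/12) / 0.243601
PMT = $1,137.45 per month

PMT = PV × r / (1-(1+r)^(-n)) = $1,137.45/month


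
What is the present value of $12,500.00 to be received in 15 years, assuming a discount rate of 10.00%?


Present value formula: PV = FV / (1 + r)^t
PV = $12,500.00 / (1 + 0.1)^15
PV = $12,500.00 / 4.177248
PV = $2,992.40

PV = FV / (1 + r)^t = $2,992.40


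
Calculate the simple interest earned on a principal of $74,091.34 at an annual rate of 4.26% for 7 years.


Simple interest formula: I = P × r × t
I = $74,091.34 × 0.0426 × 7
I = $22,094.04

I = P × r × t = $22,094.04


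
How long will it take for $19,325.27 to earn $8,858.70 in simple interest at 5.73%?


Rearrange the simple interest formula for t:
I = P × r × t  ⇒  t = I / (P × r)
t = $8,858.70 / ($19,325.27 × 0.0573)
t = 8

t = I/(P×r) = 8 years


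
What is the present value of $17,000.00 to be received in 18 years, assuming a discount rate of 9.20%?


Present value formula: PV = FV / (1 + r)^t
PV = $17,000.00 / (1 + 0.092)^18
PV = $17,000.00 / 4.875369
PV = $3,486.92

PV = FV / (1 + r)^t = $3,486.92


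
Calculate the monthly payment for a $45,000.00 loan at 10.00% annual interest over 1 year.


Loan payment formula: PMT = PV × r / (1 − (1 + r)^(−n))
Monthly rate r = 0.1/12 ≈ 0.00833333, n = 12 months
Denominator: 1 − (1 + 0.1/12)^(−12) = 0.0947876
PMT = $45,000.00 × (0.1/12) / 0.0947876
PMT = $3,956.21 per month

PMT = PV × r / (1-(1+r)^(-n)) = $3,956.21/month


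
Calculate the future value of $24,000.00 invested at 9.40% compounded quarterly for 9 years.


Compound interest formula: A = P(1 + r/n)^(nt)
A = $24,000.00 × (1 + 0.094/4)^(4 × 9)
Growth factor: (1 + 0.094/4)^36 = 2.3076104
A = $24,000.00 × 2.3076104
A = $55,382.65

A = P(1 + r/n)^(nt) = $55,382.65


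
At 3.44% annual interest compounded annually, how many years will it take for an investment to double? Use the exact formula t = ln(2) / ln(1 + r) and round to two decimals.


Doubling condition: (1 + r)^t = 2
Take ln of both sides: t × ln(1 + r) = ln(2)
t = ln(2) / ln(1 + r)
t = 0.693147 / 0.033822
t = 20.49

t = ln(2) / ln(1 + r) = 20.49 years


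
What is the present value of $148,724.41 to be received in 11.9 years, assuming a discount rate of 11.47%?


Present value formula: PV = FV / (1 + r)^t
PV = $148,724.41 / (1 + 0.1147)^11.9
PV = $148,724.41 / 3.640661
PV = $40,850.94

PV = FV / (1 + r)^t = $40,850.94


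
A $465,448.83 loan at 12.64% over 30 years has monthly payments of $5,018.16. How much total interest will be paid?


Total paid over the life of the loan = PMT × n.
Total paid = $5,018.16 × 360 = $1,806,537.60
Total interest = total paid − principal = $1,806,537.60 − $465,448.83 = $1,341,088.77

Total interest = (PMT × n) - PV = $1,341,088.77


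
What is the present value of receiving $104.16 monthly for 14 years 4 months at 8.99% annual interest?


Present value of an ordinary annuity: PV = PMT × (1 − (1 + r)^(−n)) / r
Monthly rate r = 0.0899/12 ≈ 0.00749167, n = 172
PV = $104.16 × (1 − (1 + 0.0899/12)^(−172)) / (0.0899/12)
PV = $104.16 × 96.508196
PV = $10,052.29

PV = PMT × (1-(1+r)^(-n))/r = $10,052.29


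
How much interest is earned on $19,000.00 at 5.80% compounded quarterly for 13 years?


Compound interest earned = final amount − principal.
A = P(1 + r/n)^(nt) = $19,000.00 × (1 + 0.058/4)^(4 × 13) = $40,166.16
Interest = A − P = $40,166.16 − $19,000.00 = $21,166.16

Interest = A - P = $21,166.16


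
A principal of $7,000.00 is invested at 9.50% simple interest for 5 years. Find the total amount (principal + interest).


Total amount formula: A = P(1 + rt) = P + P·r·t
Interest: I = P × r × t = $7,000.00 × 0.095 × 5 = $3,325.00
A = P + I = $7,000.00 + $3,325.00 = $10,325.00

A = P + I = P(1 + rt) = $10,325.00


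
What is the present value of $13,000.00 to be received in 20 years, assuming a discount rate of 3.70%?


Present value formula: PV = FV / (1 + r)^t
PV = $13,000.00 / (1 + 0.037)^20
PV = $13,000.00 / 2.068117
PV = $6,285.91

PV = FV / (1 + r)^t = $6,285.91


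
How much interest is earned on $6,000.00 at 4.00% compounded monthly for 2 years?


Compound interest earned = final amount − principal.
A = P(1 + r/n)^(nt) = $6,000.00 × (1 + 0.04/12)^(12 × 2) = $6,498.86
Interest = A − P = $6,498.86 − $6,000.00 = $498.86

Interest = A - P = $498.86


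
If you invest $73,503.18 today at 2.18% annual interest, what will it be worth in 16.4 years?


Future value formula: FV = PV × (1 + r)^t
FV = $73,503.18 × (1 + 0.0218)^16.4
FV = $73,503.18 × 1.4242976
FV = $104,690.40

FV = PV × (1 + r)^t = $104,690.40


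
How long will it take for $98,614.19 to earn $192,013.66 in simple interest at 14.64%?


Rearrange the simple interest formula for t:
I = P × r × t  ⇒  t = I / (P × r)
t = $192,013.66 / ($98,614.19 × 0.1464)
t = 13.3

t = I/(P×r) = 13.3 years


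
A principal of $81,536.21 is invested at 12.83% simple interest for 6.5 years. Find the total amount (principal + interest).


Total amount formula: A = P(1 + rt) = P + P·r·t
Interest: I = P × r × t = $81,536.21 × 0.1283 × 6.5 = $67,997.12
A = P + I = $81,536.21 + $67,997.12 = $149,533.33

A = P + I = P(1 + rt) = $149,533.33


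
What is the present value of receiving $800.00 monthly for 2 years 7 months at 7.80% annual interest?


Present value of an ordinary annuity: PV = PMT × (1 − (1 + r)^(−n)) / r
Monthly rate r = 0.078/12 = 0.0065, n = 31
PV = $800.00 × (1 − (1 + 0.078/12)^(−31)) / (0.078/12)
PV = $800.00 × 27.994338
PV = $22,395.47

PV = PMT × (1-(1+r)^(-n))/r = $22,395.47


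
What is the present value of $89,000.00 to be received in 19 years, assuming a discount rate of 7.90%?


Present value formula: PV = FV / (1 + r)^t
PV = $89,000.00 / (1 + 0.079)^19
PV = $89,000.00 / 4.240406
PV = $20,988.56

PV = FV / (1 + r)^t = $20,988.56


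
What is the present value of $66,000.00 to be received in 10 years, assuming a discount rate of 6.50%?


Present value formula: PV = FV / (1 + r)^t
PV = $66,000.00 / (1 + 0.065)^10
PV = $66,000.00 / 1.8771375
PV = $35,159.92

PV = FV / (1 + r)^t = $35,159.92


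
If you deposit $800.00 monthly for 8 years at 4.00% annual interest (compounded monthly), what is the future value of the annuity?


Future value of an ordinary annuity: FV = PMT × ((1 + r)^n − 1) / r
Monthly rate r = 0.04/12 ≈ 0.00333333, n = 96
FV = $800.00 × ((1 + 0.04/12)^96 − 1) / (0.04/12)
FV = $800.00 × 112.918536
FV = $90,334.83

FV = PMT × ((1+r)^n - 1)/r = $90,334.83


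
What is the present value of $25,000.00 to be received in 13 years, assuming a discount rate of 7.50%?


Present value formula: PV = FV / (1 + r)^t
PV = $25,000.00 / (1 + 0.075)^13
PV = $25,000.00 / 2.560413
PV = $9,764.05

PV = FV / (1 + r)^t = $9,764.05


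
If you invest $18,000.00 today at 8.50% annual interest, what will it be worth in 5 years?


Future value formula: FV = PV × (1 + r)^t
FV = $18,000.00 × (1 + 0.085)^5
FV = $18,000.00 × 1.5036567
FV = $27,065.82

FV = PV × (1 + r)^t = $27,065.82


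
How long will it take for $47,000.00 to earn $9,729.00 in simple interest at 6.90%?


Rearrange the simple interest formula for t:
I = P × r × t  ⇒  t = I / (P × r)
t = $9,729.00 / ($47,000.00 × 0.069)
t = 3

t = I/(P×r) = 3 years


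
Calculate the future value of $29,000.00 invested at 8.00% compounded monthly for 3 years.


Compound interest formula: A = P(1 + r/n)^(nt)
A = $29,000.00 × (1 + 0.08/12)^(12 × 3)
Growth factor: (1 + 0.08/12)^36 = 1.270237
A = $29,000.00 × 1.270237
A = $36,836.87

A = P(1 + r/n)^(nt) = $36,836.87


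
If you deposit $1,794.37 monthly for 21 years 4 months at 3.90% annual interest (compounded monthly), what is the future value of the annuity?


Future value of an ordinary annuity: FV = PMT × ((1 + r)^n − 1) / r
Monthly rate r = 0.039/12 = 0.00325, n = 256
FV = $1,794.37 × ((1 + 0.039/12)^256 − 1) / (0.039/12)
FV = $1,794.37 × 398.403692
FV = $714,883.63

FV = PMT × ((1+r)^n - 1)/r = $714,883.63


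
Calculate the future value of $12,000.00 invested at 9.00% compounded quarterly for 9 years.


Compound interest formula: A = P(1 + r/n)^(nt)
A = $12,000.00 × (1 + 0.09/4)^(4 × 9)
Growth factor: (1 + 0.09/4)^36 = 2.2278164
A = $12,000.00 × 2.2278164
A = $26,733.80

A = P(1 + r/n)^(nt) = $26,733.80


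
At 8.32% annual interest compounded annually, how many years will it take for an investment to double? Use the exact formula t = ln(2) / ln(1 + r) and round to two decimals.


Doubling condition: (1 + r)^t = 2
Take ln of both sides: t × ln(1 + r) = ln(2)
t = ln(2) / ln(1 + r)
t = 0.693147 / 0.079920
t = 8.67

t = ln(2) / ln(1 + r) = 8.67 years


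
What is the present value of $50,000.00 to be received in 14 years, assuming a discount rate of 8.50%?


Present value formula: PV = FV / (1 + r)^t
PV = $50,000.00 / (1 + 0.085)^14
PV = $50,000.00 / 3.133404
PV = $15,957.09

PV = FV / (1 + r)^t = $15,957.09


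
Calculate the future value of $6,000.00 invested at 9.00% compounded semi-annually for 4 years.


Compound interest formula: A = P(1 + r/n)^(nt)
A = $6,000.00 × (1 + 0.09/2)^(2 × 4)
Growth factor: (1 + 0.09/2)^8 = 1.4221006
A = $6,000.00 × 1.4221006
A = $8,532.60

A = P(1 + r/n)^(nt) = $8,532.60


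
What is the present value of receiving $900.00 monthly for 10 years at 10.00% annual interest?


Present value of an ordinary annuity: PV = PMT × (1 − (1 + r)^(−n)) / r
Monthly rate r = 0.1/12 ≈ 0.00833333, n = 120
PV = $900.00 × (1 − (1 + 0.1/12)^(−120)) / (0.1/12)
PV = $900.00 × 75.671163
PV = $68,104.05

PV = PMT × (1-(1+r)^(-n))/r = $68,104.05


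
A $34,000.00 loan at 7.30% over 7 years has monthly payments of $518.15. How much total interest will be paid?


Total paid over the life of the loan = PMT × n.
Total paid = $518.15 × 84 = $43,524.60
Total interest = total paid − principal = $43,524.60 − $34,000.00 = $9,524.60

Total interest = (PMT × n) - PV = $9,524.60


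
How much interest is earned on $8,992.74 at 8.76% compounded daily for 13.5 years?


Compound interest earned = final amount − principal.
A = P(1 + r/n)^(nt) = $8,992.74 × (1 + 0.0876/365)^(365 × 13.5) = $29,337.77
Interest = A − P = $29,337.77 − $8,992.74 = $20,345.03

Interest = A - P = $20,345.03


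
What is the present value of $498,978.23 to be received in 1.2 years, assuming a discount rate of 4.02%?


Present value formula: PV = FV / (1 + r)^t
PV = $498,978.23 / (1 + 0.0402)^1.2
PV = $498,978.23 / 1.0484319
PV = $475,928.13

PV = FV / (1 + r)^t = $475,928.13


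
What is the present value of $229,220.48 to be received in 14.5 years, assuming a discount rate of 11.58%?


Present value formula: PV = FV / (1 + r)^t
PV = $229,220.48 / (1 + 0.1158)^14.5
PV = $229,220.48 / 4.897813
PV = $46,800.58

PV = FV / (1 + r)^t = $46,800.58


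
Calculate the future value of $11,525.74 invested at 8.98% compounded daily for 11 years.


Compound interest formula: A = P(1 + r/n)^(nt)
A = $11,525.74 × (1 + 0.0898/365)^(365 × 11)
Growth factor: (1 + 0.0898/365)^4015 = 2.684994
A = $11,525.74 × 2.684994
A = $30,946.54

A = P(1 + r/n)^(nt) = $30,946.54


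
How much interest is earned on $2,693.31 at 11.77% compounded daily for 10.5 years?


Compound interest earned = final amount − principal.
A = P(1 + r/n)^(nt) = $2,693.31 × (1 + 0.1177/365)^(365 × 10.5) = $9,266.65
Interest = A − P = $9,266.65 − $2,693.31 = $6,573.34

Interest = A - P = $6,573.34


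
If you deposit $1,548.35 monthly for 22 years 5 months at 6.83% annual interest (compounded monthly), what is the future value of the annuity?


Future value of an ordinary annuity: FV = PMT × ((1 + r)^n − 1) / r
Monthly rate r = 0.0683/12 ≈ 0.00569167, n = 269
FV = $1,548.35 × ((1 + 0.0683/12)^269 − 1) / (0.0683/12)
FV = $1,548.35 × 633.038344
FV = $980,164.92

FV = PMT × ((1+r)^n - 1)/r = $980,164.92


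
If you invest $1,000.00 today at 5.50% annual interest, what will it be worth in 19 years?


Future value formula: FV = PV × (1 + r)^t
FV = $1,000.00 × (1 + 0.055)^19
FV = $1,000.00 × 2.765647
FV = $2,765.65

FV = PV × (1 + r)^t = $2,765.65


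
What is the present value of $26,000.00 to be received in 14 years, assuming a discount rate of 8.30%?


Present value formula: PV = FV / (1 + r)^t
PV = $26,000.00 / (1 + 0.083)^14
PV = $26,000.00 / 3.053503
PV = $8,514.81

PV = FV / (1 + r)^t = $8,514.81


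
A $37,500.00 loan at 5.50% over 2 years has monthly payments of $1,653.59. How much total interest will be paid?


Total paid over the life of the loan = PMT × n.
Total paid = $1,653.59 × 24 = $39,686.16
Total interest = total paid − principal = $39,686.16 − $37,500.00 = $2,186.16

Total interest = (PMT × n) - PV = $2,186.16


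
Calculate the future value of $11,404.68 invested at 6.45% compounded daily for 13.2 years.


Compound interest formula: A = P(1 + r/n)^(nt)
A = $11,404.68 × (1 + 0.0645/365)^(365 × 13.2)
Growth factor: (1 + 0.0645/365)^4818 = 2.3427484
A = $11,404.68 × 2.3427484
A = $26,718.30

A = P(1 + r/n)^(nt) = $26,718.30


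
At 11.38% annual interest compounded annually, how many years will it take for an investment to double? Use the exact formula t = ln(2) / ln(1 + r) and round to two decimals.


Doubling condition: (1 + r)^t = 2
Take ln of both sides: t × ln(1 + r) = ln(2)
t = ln(2) / ln(1 + r)
t = 0.693147 / 0.107778
t = 6.43

t = ln(2) / ln(1 + r) = 6.43 years


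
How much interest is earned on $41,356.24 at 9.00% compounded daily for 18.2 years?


Compound interest earned = final amount − principal.
A = P(1 + r/n)^(nt) = $41,356.24 × (1 + 0.09/365)^(365 × 18.2) = $212,729.50
Interest = A − P = $212,729.50 − $41,356.24 = $171,373.26

Interest = A - P = $171,373.26


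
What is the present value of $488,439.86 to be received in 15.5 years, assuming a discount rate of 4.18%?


Present value formula: PV = FV / (1 + r)^t
PV = $488,439.86 / (1 + 0.0418)^15.5
PV = $488,439.86 / 1.8865029
PV = $258,912.86

PV = FV / (1 + r)^t = $258,912.86


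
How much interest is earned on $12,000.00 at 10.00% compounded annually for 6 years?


Compound interest earned = final amount − principal.
A = P(1 + r/n)^(nt) = $12,000.00 × (1 + 0.1/1)^(1 × 6) = $21,258.73
Interest = A − P = $21,258.73 − $12,000.00 = $9,258.73

Interest = A - P = $9,258.73


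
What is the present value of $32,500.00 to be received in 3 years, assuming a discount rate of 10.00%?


Present value formula: PV = FV / (1 + r)^t
PV = $32,500.00 / (1 + 0.1)^3
PV = $32,500.00 / 1.331000
PV = $24,417.73

PV = FV / (1 + r)^t = $24,417.73


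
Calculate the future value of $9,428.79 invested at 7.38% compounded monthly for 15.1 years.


Compound interest formula: A = P(1 + r/n)^(nt)
A = $9,428.79 × (1 + 0.0738/12)^(12 × 15.1)
Growth factor: (1 + 0.0738/12)^181.2 = 3.037295
A = $9,428.79 × 3.037295
A = $28,638.02

A = P(1 + r/n)^(nt) = $28,638.02


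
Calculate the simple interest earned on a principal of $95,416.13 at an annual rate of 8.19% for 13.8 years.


Simple interest formula: I = P × r × t
I = $95,416.13 × 0.0819 × 13.8
I = $107,841.22

I = P × r × t = $107,841.22


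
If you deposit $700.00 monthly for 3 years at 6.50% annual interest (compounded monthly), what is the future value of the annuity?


Future value of an ordinary annuity: FV = PMT × ((1 + r)^n − 1) / r
Monthly rate r = 0.065/12 ≈ 0.00541667, n = 36
FV = $700.00 × ((1 + 0.065/12)^36 − 1) / (0.065/12)
FV = $700.00 × 39.631685
FV = $27,742.18

FV = PMT × ((1+r)^n - 1)/r = $27,742.18


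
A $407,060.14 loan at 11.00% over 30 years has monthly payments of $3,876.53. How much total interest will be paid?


Total paid over the life of the loan = PMT × n.
Total paid = $3,876.53 × 360 = $1,395,550.80
Total interest = total paid − principal = $1,395,550.80 − $407,060.14 = $988,490.66

Total interest = (PMT × n) - PV = $988,490.66


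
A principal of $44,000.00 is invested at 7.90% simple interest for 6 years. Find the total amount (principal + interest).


Total amount formula: A = P(1 + rt) = P + P·r·t
Interest: I = P × r × t = $44,000.00 × 0.079 × 6 = $20,856.00
A = P + I = $44,000.00 + $20,856.00 = $64,856.00

A = P + I = P(1 + rt) = $64,856.00


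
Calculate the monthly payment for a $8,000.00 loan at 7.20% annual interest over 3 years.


Loan payment formula: PMT = PV × r / (1 − (1 + r)^(−n))
Monthly rate r = 0.072/12 = 0.006, n = 36 months
Denominator: 1 − (1 + 0.072/12)^(−36) = 0.193744
PMT = $8,000.00 × (0.072/12) / 0.193744
PMT = $247.75 per month

PMT = PV × r / (1-(1+r)^(-n)) = $247.75/month


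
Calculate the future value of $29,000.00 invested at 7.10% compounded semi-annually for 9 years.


Compound interest formula: A = P(1 + r/n)^(nt)
A = $29,000.00 × (1 + 0.071/2)^(2 × 9)
Growth factor: (1 + 0.071/2)^18 = 1.873708
A = $29,000.00 × 1.873708
A = $54,337.53

A = P(1 + r/n)^(nt) = $54,337.53


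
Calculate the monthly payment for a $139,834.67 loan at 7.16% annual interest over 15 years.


Loan payment formula: PMT = PV × r / (1 − (1 + r)^(−n))
Monthly rate r = 0.0716/12 ≈ 0.00596667, n = 180 months
Denominator: 1 − (1 + 0.0716/12)^(−180) = 0.6572687
PMT = $139,834.67 × (0.0716/12) / 0.6572687
PMT = $1,269.42 per month

PMT = PV × r / (1-(1+r)^(-n)) = $1,269.42/month


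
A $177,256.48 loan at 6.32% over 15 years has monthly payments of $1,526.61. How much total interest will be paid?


Total paid over the life of the loan = PMT × n.
Total paid = $1,526.61 × 180 = $274,789.80
Total interest = total paid − principal = $274,789.80 − $177,256.48 = $97,533.32

Total interest = (PMT × n) - PV = $97,533.32


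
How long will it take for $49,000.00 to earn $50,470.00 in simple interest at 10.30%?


Rearrange the simple interest formula for t:
I = P × r × t  ⇒  t = I / (P × r)
t = $50,470.00 / ($49,000.00 × 0.103)
t = 10

t = I/(P×r) = 10 years


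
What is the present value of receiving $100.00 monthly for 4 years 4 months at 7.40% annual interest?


Present value of an ordinary annuity: PV = PMT × (1 − (1 + r)^(−n)) / r
Monthly rate r = 0.074/12 ≈ 0.00616667, n = 52
PV = $100.00 × (1 − (1 + 0.074/12)^(−52)) / (0.074/12)
PV = $100.00 × 44.370811
PV = $4,437.08

PV = PMT × (1-(1+r)^(-n))/r = $4,437.08


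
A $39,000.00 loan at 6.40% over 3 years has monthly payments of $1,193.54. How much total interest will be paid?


Total paid over the life of the loan = PMT × n.
Total paid = $1,193.54 × 36 = $42,967.44
Total interest = total paid − principal = $42,967.44 − $39,000.00 = $3,967.44

Total interest = (PMT × n) - PV = $3,967.44


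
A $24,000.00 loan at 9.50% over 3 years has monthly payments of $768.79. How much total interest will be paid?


Total paid over the life of the loan = PMT × n.
Total paid = $768.79 × 36 = $27,676.44
Total interest = total paid − principal = $27,676.44 − $24,000.00 = $3,676.44

Total interest = (PMT × n) - PV = $3,676.44


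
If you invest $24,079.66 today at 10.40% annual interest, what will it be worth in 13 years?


Future value formula: FV = PV × (1 + r)^t
FV = $24,079.66 × (1 + 0.104)^13
FV = $24,079.66 × 3.619078
FV = $87,146.17

FV = PV × (1 + r)^t = $87,146.17


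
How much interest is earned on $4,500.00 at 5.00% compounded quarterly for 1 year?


Compound interest earned = final amount − principal.
A = P(1 + r/n)^(nt) = $4,500.00 × (1 + 0.05/4)^(4 × 1) = $4,729.25
Interest = A − P = $4,729.25 − $4,500.00 = $229.25

Interest = A - P = $229.25


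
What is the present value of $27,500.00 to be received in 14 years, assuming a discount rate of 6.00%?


Present value formula: PV = FV / (1 + r)^t
PV = $27,500.00 / (1 + 0.06)^14
PV = $27,500.00 / 2.260904
PV = $12,163.28

PV = FV / (1 + r)^t = $12,163.28


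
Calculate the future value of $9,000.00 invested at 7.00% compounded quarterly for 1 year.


Compound interest formula: A = P(1 + r/n)^(nt)
A = $9,000.00 × (1 + 0.07/4)^(4 × 1)
Growth factor: (1 + 0.07/4)^4 = 1.071859
A = $9,000.00 × 1.071859
A = $9,646.73

A = P(1 + r/n)^(nt) = $9,646.73


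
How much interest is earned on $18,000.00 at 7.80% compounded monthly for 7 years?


Compound interest earned = final amount − principal.
A = P(1 + r/n)^(nt) = $18,000.00 × (1 + 0.078/12)^(12 × 7) = $31,019.15
Interest = A − P = $31,019.15 − $18,000.00 = $13,019.15

Interest = A - P = $13,019.15


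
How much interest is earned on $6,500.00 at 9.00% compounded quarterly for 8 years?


Compound interest earned = final amount − principal.
A = P(1 + r/n)^(nt) = $6,500.00 × (1 + 0.09/4)^(4 × 8) = $13,247.67
Interest = A − P = $13,247.67 − $6,500.00 = $6,747.67

Interest = A - P = $6,747.67


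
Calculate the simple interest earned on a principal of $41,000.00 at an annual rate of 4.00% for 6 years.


Simple interest formula: I = P × r × t
I = $41,000.00 × 0.04 × 6
I = $9,840.00

I = P × r × t = $9,840.00


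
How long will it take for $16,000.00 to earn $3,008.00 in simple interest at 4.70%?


Rearrange the simple interest formula for t:
I = P × r × t  ⇒  t = I / (P × r)
t = $3,008.00 / ($16,000.00 × 0.047)
t = 4

t = I/(P×r) = 4 years


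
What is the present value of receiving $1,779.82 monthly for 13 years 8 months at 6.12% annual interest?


Present value of an ordinary annuity: PV = PMT × (1 − (1 + r)^(−n)) / r
Monthly rate r = 0.0612/12 = 0.0051, n = 164
PV = $1,779.82 × (1 − (1 + 0.0612/12)^(−164)) / (0.0612/12)
PV = $1,779.82 × 110.943252
PV = $197,459.02

PV = PMT × (1-(1+r)^(-n))/r = $197,459.02


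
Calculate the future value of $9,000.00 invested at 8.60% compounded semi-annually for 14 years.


Compound interest formula: A = P(1 + r/n)^(nt)
A = $9,000.00 × (1 + 0.086/2)^(2 × 14)
Growth factor: (1 + 0.086/2)^28 = 3.250578
A = $9,000.00 × 3.250578
A = $29,255.20

A = P(1 + r/n)^(nt) = $29,255.20


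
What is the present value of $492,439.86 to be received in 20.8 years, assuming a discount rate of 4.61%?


Present value formula: PV = FV / (1 + r)^t
PV = $492,439.86 / (1 + 0.0461)^20.8
PV = $492,439.86 / 2.55342205
PV = $192,854.86

PV = FV / (1 + r)^t = $192,854.86


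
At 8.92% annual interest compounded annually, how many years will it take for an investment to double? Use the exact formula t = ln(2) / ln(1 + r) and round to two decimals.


Doubling condition: (1 + r)^t = 2
Take ln of both sides: t × ln(1 + r) = ln(2)
t = ln(2) / ln(1 + r)
t = 0.693147 / 0.085443
t = 8.11

t = ln(2) / ln(1 + r) = 8.11 years


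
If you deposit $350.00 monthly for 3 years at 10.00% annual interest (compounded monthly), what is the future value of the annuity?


Future value of an ordinary annuity: FV = PMT × ((1 + r)^n − 1) / r
Monthly rate r = 0.1/12 ≈ 0.00833333, n = 36
FV = $350.00 × ((1 + 0.1/12)^36 − 1) / (0.1/12)
FV = $350.00 × 41.781821
FV = $14,623.64

FV = PMT × ((1+r)^n - 1)/r = $14,623.64
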